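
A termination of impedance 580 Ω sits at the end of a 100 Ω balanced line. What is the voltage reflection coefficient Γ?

Γ = 0.706

Γ = (Z_L − Z_0)/(Z_L + Z_0) = (580 − 100)/(580 + 100) = 480/680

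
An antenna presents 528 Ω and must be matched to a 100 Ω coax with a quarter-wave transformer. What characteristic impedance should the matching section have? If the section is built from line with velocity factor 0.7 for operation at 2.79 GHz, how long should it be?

Z_qwt = √(Z_0·R_L) = √(100 × 528) = √52800
λ = 0.7·c/f = 0.0753 m, so l = λ/4 = 0.0188 m

Z_qwt ≈ 230 Ω; length ≈ 1.88 cm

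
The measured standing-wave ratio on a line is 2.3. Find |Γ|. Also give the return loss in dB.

|Γ| = (S − 1)/(S + 1) = (2.3 − 1)/(2.3 + 1) = 1.3/3.3
RL = −20·log₁₀|Γ| = −20·log₁₀(0.394)

|Γ| ≈ 0.394; return loss ≈ 8.09 dB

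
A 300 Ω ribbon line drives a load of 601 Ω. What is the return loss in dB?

RL ≈ 9.52 dB

Γ = (601 − 300)/(601 + 300) = 0.334
RL = −20·log₁₀|Γ| = −20·log₁₀(0.334)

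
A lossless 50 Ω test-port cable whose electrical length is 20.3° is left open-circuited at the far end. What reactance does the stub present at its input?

X_in ≈ -135 Ω (capacitive)

tan(βl) = 0.37
For an open-circuited stub, Z_in = −jZ_0·cot(βl) = −jZ_0/tan(βl)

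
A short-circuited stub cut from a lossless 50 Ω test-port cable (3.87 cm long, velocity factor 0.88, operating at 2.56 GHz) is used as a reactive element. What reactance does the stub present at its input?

X_in ≈ -49.8 Ω (capacitive)

λ = v/f = 0.88·c / 2.56 GHz = 0.103 m
βl = 2π·l/λ = 2π × 0.375 = 135°
tan(βl) = -0.997
For a short-circuited stub, Z_in = jZ_0·tan(βl)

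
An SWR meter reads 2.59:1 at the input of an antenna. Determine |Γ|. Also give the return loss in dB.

|Γ| ≈ 0.443; return loss ≈ 7.07 dB

|Γ| = (S − 1)/(S + 1) = (2.59 − 1)/(2.59 + 1) = 1.59/3.59
RL = −20·log₁₀|Γ| = −20·log₁₀(0.443)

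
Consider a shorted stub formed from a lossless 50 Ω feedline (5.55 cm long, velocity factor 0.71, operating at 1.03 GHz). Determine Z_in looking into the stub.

λ = v/f = 0.71·c / 1.03 GHz = 0.207 m
βl = 2π·l/λ = 2π × 0.268 = 96.6°
tan(βl) = -8.62
For a shorted stub, Z_in = jZ_0·tan(βl)

Z_in ≈ −j431 Ω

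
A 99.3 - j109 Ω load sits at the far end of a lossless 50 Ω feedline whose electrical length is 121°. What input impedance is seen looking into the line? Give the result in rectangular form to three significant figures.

tan(βl) = tan(121°) = -1.66
Z_in = Z_0·(Z_L + jZ_0·tanβl)/(Z_0 + jZ_L·tanβl)
     = 50·(99.3 − j192)/(-131 − j165)

Z_in ≈ 21 + j46.7 Ω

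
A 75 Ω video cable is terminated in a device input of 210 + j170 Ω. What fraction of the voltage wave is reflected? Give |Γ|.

|Γ| ≈ 0.654

Γ = (Z_L − Z_0)/(Z_L + Z_0) = (135 + j170)/(285 + j170)
|Γ| = 217/332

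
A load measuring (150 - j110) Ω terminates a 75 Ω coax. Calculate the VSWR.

VSWR ≈ 3.27

Γ = (Z_L − Z_0)/(Z_L + Z_0) = (75 − j110)/(225 − j110)
|Γ| = 133/250 = 0.532
VSWR = (1 + |Γ|)/(1 − |Γ|) = 1.53/0.468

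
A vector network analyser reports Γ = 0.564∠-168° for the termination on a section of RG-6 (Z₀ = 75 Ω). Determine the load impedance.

Z_L = Z_0·(1 + Γ)/(1 − Γ) = 75·(0.448 − j0.117)/(1.55 + j0.117)

Z_L ≈ 21.1 − j7.26 Ω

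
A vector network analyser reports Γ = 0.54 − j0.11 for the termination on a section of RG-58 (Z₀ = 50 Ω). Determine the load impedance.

Z_L ≈ 156 − j49.2 Ω

Z_L = Z_0·(1 + Γ)/(1 − Γ) = 50·(1.54 − j0.11)/(0.46 + j0.11)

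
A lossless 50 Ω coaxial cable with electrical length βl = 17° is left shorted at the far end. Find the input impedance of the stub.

Z_in ≈ +j15.3 Ω

tan(βl) = 0.306
For a shorted stub, Z_in = jZ_0·tan(βl)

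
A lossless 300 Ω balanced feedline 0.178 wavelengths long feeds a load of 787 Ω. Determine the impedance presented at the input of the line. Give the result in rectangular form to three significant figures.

βl = 2π × 0.178 = 64.1°
tan(βl) = tan(64.1°) = 2.06
Z_in = Z_0·(Z_L + jZ_0·tanβl)/(Z_0 + jZ_L·tanβl)
     = 300·(787 + j617)/(300 + j1620)

Z_in ≈ 137 − j120 Ω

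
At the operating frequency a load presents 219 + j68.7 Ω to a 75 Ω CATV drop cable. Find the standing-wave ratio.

Γ = (Z_L − Z_0)/(Z_L + Z_0) = (144 + j68.7)/(294 + j68.7)
|Γ| = 160/302 = 0.528
VSWR = (1 + |Γ|)/(1 − |Γ|) = 1.53/0.472

VSWR ≈ 3.24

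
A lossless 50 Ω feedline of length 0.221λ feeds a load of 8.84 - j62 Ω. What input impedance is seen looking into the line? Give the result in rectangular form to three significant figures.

Z_in ≈ 4.44 + j26.5 Ω

βl = 2π × 0.221 = 79.6°
tan(βl) = tan(79.6°) = 5.43
Z_in = Z_0·(Z_L + jZ_0·tanβl)/(Z_0 + jZ_L·tanβl)
     = 50·(8.84 + j209)/(386 + j48)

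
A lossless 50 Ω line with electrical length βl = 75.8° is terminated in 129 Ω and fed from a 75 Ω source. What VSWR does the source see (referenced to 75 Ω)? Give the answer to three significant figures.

tan(βl) = 3.95
Z_in = Z_0·(Z_L + jZ_0·tanβl)/(Z_0 + jZ_L·tanβl) = 20.4 − j10.6 Ω
Γ_s = (Z_in − Z_s)/(Z_in + Z_s) = (-54.6 − j10.6)/(95.4 − j10.6), |Γ_s| = 0.579
VSWR = (1 + |Γ_s|)/(1 − |Γ_s|)

VSWR ≈ 3.75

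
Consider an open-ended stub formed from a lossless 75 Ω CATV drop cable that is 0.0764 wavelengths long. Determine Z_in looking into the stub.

Z_in ≈ −j144 Ω

βl = 2π × 0.0764 = 27.5°
tan(βl) = 0.521
For an open-ended stub, Z_in = −jZ_0·cot(βl) = −jZ_0/tan(βl)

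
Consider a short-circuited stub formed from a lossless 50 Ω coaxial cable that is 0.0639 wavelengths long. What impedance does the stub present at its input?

Z_in ≈ +j21.2 Ω

βl = 2π × 0.0639 = 23°
tan(βl) = 0.425
For a short-circuited stub, Z_in = jZ_0·tan(βl)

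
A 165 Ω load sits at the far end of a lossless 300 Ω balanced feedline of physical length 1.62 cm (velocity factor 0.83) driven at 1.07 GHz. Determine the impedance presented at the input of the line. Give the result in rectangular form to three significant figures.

λ = v/f = 0.83·c / 1.07 GHz = 0.233 m
βl = 2π·l/λ = 2π × 0.0696 = 25.1°
tan(βl) = tan(25.1°) = 0.468
Z_in = Z_0·(Z_L + jZ_0·tanβl)/(Z_0 + jZ_L·tanβl)
     = 300·(165 + j140)/(300 + j77.2)

Z_in ≈ 189 + j91.8 Ω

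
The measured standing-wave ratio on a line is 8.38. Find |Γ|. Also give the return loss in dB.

|Γ| ≈ 0.787; return loss ≈ 2.08 dB

|Γ| = (S − 1)/(S + 1) = (8.38 − 1)/(8.38 + 1) = 7.38/9.38
RL = −20·log₁₀|Γ| = −20·log₁₀(0.787)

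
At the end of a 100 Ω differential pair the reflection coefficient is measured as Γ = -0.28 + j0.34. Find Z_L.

Z_L = Z_0·(1 + Γ)/(1 − Γ) = 100·(0.72 + j0.34)/(1.28 − j0.34)

Z_L ≈ 46 + j38.8 Ω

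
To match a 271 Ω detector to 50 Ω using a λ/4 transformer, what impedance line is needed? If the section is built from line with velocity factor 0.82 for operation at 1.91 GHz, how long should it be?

Z_qwt ≈ 116 Ω; length ≈ 3.22 cm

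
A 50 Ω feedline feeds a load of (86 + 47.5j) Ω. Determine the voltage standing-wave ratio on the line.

Γ = (Z_L − Z_0)/(Z_L + Z_0) = (36 + j47.5)/(136 + j47.5)
|Γ| = 59.6/144 = 0.414
VSWR = (1 + |Γ|)/(1 − |Γ|) = 1.41/0.586

VSWR ≈ 2.41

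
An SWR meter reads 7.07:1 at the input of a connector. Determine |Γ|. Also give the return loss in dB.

|Γ| ≈ 0.752; return loss ≈ 2.47 dB

|Γ| = (S − 1)/(S + 1) = (7.07 − 1)/(7.07 + 1) = 6.07/8.07
RL = −20·log₁₀|Γ| = −20·log₁₀(0.752)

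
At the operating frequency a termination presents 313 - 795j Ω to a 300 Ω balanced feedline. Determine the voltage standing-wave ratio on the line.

VSWR ≈ 8.62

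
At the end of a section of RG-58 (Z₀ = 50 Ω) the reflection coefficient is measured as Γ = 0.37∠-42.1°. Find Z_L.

Z_L ≈ 73.4 − j42.2 Ω

Z_L = Z_0·(1 + Γ)/(1 − Γ) = 50·(1.27 − j0.248)/(0.725 + j0.248)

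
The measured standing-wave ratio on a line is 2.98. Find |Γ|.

|Γ| = (S − 1)/(S + 1) = (2.98 − 1)/(2.98 + 1) = 1.98/3.98

|Γ| ≈ 0.497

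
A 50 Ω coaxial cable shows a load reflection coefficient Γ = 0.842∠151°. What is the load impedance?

Z_L ≈ 4.57 + j12.8 Ω

Z_L = Z_0·(1 + Γ)/(1 − Γ) = 50·(0.264 + j0.408)/(1.74 − j0.408)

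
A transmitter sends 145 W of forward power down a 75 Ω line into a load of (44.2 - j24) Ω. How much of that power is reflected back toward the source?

P_reflected ≈ 15 W

|Γ| = |(-30.8 − j24)/(119.2 − j24)| = 0.321
|Γ|² = 0.103
P_refl = |Γ|²·P_inc = 15 W, P_del = (1 − |Γ|²)·P_inc = 130 W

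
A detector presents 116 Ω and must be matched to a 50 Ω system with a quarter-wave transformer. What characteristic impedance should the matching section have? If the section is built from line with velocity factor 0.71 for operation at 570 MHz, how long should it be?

Z_qwt = √(Z_0·R_L) = √(50 × 116) = √5800
λ = 0.71·c/f = 0.374 m, so l = λ/4 = 0.0934 m

Z_qwt ≈ 76.2 Ω; length ≈ 9.34 cm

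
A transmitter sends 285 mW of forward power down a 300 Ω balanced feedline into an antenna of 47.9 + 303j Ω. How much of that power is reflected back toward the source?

|Γ| = |(-252.1 + j303)/(347.9 + j303)| = 0.854
|Γ|² = 0.73
P_refl = |Γ|²·P_inc = 208 mW, P_del = (1 − |Γ|²)·P_inc = 77 mW

P_reflected ≈ 208 mW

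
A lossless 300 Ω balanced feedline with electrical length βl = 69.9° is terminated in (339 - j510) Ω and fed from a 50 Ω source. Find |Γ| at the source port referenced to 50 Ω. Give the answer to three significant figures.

tan(βl) = 2.73
Z_in = Z_0·(Z_L + jZ_0·tanβl)/(Z_0 + jZ_L·tanβl) = 69.3 + j17 Ω
Γ_s = (Z_in − Z_s)/(Z_in + Z_s) = (19.3 + j17)/(119 + j17), |Γ_s| = 0.213

|Γ| ≈ 0.213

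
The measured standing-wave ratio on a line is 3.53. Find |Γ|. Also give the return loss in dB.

|Γ| ≈ 0.558; return loss ≈ 5.06 dB

|Γ| = (S − 1)/(S + 1) = (3.53 − 1)/(3.53 + 1) = 2.53/4.53
RL = −20·log₁₀|Γ| = −20·log₁₀(0.558)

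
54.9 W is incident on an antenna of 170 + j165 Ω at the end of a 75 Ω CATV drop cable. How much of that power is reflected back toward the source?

P_reflected ≈ 22.8 W

|Γ| = |(95 + j165)/(245 + j165)| = 0.645
|Γ|² = 0.415
P_refl = |Γ|²·P_inc = 22.8 W, P_del = (1 − |Γ|²)·P_inc = 32.1 W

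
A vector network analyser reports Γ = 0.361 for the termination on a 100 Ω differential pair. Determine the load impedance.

Z_L = Z_0·(1 + Γ)/(1 − Γ) = 100·(1.36)/(0.639)

Z_L ≈ 213 Ω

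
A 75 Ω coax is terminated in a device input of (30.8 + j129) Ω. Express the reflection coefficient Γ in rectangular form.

Γ = (Z_L − Z_0)/(Z_L + Z_0) = (-44.2 + j129)/(105.8 + j129)

Γ ≈ 0.43 + j0.695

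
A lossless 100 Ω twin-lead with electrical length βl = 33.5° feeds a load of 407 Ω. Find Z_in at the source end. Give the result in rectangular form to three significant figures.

Z_in ≈ 70.9 − j125 Ω

tan(βl) = tan(33.5°) = 0.662
Z_in = Z_0·(Z_L + jZ_0·tanβl)/(Z_0 + jZ_L·tanβl)
     = 100·(407 + j66.2)/(100 + j269)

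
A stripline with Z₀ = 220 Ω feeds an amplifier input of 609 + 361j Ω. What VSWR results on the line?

VSWR ≈ 3.84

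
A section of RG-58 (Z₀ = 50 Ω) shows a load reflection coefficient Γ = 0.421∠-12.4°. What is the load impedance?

Z_L ≈ 116 − j25.5 Ω

Z_L = Z_0·(1 + Γ)/(1 − Γ) = 50·(1.41 − j0.0904)/(0.589 + j0.0904)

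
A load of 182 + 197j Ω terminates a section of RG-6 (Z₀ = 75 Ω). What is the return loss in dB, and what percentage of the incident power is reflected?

Γ = (107 + j197)/(257 + j197), |Γ| = 0.692
RL = −20·log₁₀(0.692) = 3.19 dB
P_refl/P_inc = |Γ|² = 0.479

RL ≈ 3.19 dB; 47.9% of incident power reflected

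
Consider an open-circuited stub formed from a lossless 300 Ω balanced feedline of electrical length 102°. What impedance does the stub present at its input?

Z_in ≈ +j63.8 Ω

tan(βl) = -4.7
For an open-circuited stub, Z_in = −jZ_0·cot(βl) = −jZ_0/tan(βl)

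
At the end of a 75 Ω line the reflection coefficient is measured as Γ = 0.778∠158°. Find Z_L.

Z_L ≈ 9.71 + j14.3 Ω

Z_L = Z_0·(1 + Γ)/(1 − Γ) = 75·(0.279 + j0.291)/(1.72 − j0.291)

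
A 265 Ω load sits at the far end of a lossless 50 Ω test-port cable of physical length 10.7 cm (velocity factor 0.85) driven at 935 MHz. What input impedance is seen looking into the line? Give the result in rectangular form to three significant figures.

Z_in ≈ 22.8 + j56.9 Ω

λ = v/f = 0.85·c / 935 MHz = 0.273 m
βl = 2π·l/λ = 2π × 0.392 = 141°
tan(βl) = tan(141°) = -0.803
Z_in = Z_0·(Z_L + jZ_0·tanβl)/(Z_0 + jZ_L·tanβl)
     = 50·(265 − j40.1)/(50 − j213)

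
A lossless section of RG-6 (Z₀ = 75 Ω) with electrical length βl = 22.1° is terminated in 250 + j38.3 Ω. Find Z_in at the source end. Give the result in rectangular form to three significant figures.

Z_in ≈ 118 − j115 Ω

tan(βl) = tan(22.1°) = 0.406
Z_in = Z_0·(Z_L + jZ_0·tanβl)/(Z_0 + jZ_L·tanβl)
     = 75·(250 + j68.8)/(59.4 + j102)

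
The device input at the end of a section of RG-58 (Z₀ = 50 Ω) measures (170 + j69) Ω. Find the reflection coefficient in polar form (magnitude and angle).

Γ ≈ 0.6 ∠ 12.5°

Γ = (Z_L − Z_0)/(Z_L + Z_0) = (120 + j69)/(220 + j69)
|Γ| = 138/231 = 0.6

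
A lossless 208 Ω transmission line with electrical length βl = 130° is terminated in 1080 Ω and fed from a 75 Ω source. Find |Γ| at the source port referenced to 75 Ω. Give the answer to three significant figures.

tan(βl) = -1.19
Z_in = Z_0·(Z_L + jZ_0·tanβl)/(Z_0 + jZ_L·tanβl) = 66.5 + j164 Ω
Γ_s = (Z_in − Z_s)/(Z_in + Z_s) = (-8.47 + j164)/(142 + j164), |Γ_s| = 0.758

|Γ| ≈ 0.758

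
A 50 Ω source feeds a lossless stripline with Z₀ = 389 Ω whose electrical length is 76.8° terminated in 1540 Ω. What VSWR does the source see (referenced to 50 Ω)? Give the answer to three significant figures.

tan(βl) = 4.26
Z_in = Z_0·(Z_L + jZ_0·tanβl)/(Z_0 + jZ_L·tanβl) = 103 − j85.1 Ω
Γ_s = (Z_in − Z_s)/(Z_in + Z_s) = (53.3 − j85.1)/(153 − j85.1), |Γ_s| = 0.573
VSWR = (1 + |Γ_s|)/(1 − |Γ_s|)

VSWR ≈ 3.68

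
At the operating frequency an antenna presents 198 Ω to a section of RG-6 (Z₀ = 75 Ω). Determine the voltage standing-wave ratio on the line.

Γ = (198 − 75)/(198 + 75) = 0.451
VSWR = (1 + 0.451)/(1 − 0.451)

VSWR ≈ 2.64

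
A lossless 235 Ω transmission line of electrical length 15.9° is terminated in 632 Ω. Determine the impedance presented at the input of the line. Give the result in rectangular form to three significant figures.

Z_in ≈ 431 − j263 Ω

tan(βl) = tan(15.9°) = 0.285
Z_in = Z_0·(Z_L + jZ_0·tanβl)/(Z_0 + jZ_L·tanβl)
     = 235·(632 + j66.9)/(235 + j180)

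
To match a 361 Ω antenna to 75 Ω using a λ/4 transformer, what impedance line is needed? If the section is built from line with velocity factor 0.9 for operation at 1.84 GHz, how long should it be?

Z_qwt = √(Z_0·R_L) = √(75 × 361) = √27080
λ = 0.9·c/f = 0.147 m, so l = λ/4 = 0.0367 m

Z_qwt ≈ 165 Ω; length ≈ 3.67 cm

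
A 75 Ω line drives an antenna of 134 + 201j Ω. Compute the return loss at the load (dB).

Γ = (59 + j201)/(209 + j201), |Γ| = 0.722
RL = −20·log₁₀|Γ| = −20·log₁₀(0.722)

RL ≈ 2.82 dB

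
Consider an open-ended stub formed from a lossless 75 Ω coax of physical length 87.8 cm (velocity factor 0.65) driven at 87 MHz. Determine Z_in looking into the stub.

Z_in ≈ +j92.7 Ω

λ = v/f = 0.65·c / 87 MHz = 2.24 m
βl = 2π·l/λ = 2π × 0.392 = 141°
tan(βl) = -0.809
For an open-ended stub, Z_in = −jZ_0·cot(βl) = −jZ_0/tan(βl)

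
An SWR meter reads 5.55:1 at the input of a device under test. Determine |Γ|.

|Γ| ≈ 0.695

|Γ| = (S − 1)/(S + 1) = (5.55 − 1)/(5.55 + 1) = 4.55/6.55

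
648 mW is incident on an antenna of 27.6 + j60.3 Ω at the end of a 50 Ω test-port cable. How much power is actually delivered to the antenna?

P_delivered ≈ 370 mW

|Γ| = |(-22.4 + j60.3)/(77.6 + j60.3)| = 0.655
|Γ|² = 0.428
P_refl = |Γ|²·P_inc = 278 mW, P_del = (1 − |Γ|²)·P_inc = 370 mW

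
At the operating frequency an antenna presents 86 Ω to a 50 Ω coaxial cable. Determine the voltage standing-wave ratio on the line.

For a purely resistive load, VSWR = R_L/Z_0 or Z_0/R_L (whichever > 1) = 86/50

VSWR ≈ 1.72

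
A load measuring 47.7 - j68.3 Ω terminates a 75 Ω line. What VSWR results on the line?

VSWR ≈ 3.2

Γ = (Z_L − Z_0)/(Z_L + Z_0) = (-27.3 − j68.3)/(122.7 − j68.3)
|Γ| = 73.6/140 = 0.524
VSWR = (1 + |Γ|)/(1 − |Γ|) = 1.52/0.476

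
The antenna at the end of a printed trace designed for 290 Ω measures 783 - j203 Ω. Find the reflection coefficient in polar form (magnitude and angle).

Γ = (Z_L − Z_0)/(Z_L + Z_0) = (493 − j203)/(1073 − j203)
|Γ| = 533/1090 = 0.488

Γ ≈ 0.488 ∠ -11.7°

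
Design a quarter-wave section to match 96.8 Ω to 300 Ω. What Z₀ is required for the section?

Z_qwt = √(Z_0·R_L) = √(300 × 96.8) = √29040

Z_qwt ≈ 170 Ω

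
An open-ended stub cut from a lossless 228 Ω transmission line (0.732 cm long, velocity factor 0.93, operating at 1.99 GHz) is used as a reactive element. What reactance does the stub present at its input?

X_in ≈ -670 Ω (capacitive)

λ = v/f = 0.93·c / 1.99 GHz = 0.14 m
βl = 2π·l/λ = 2π × 0.0522 = 18.8°
tan(βl) = 0.34
For an open-ended stub, Z_in = −jZ_0·cot(βl) = −jZ_0/tan(βl)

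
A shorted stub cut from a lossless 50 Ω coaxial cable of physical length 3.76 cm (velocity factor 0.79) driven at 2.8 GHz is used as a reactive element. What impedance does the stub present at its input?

λ = v/f = 0.79·c / 2.8 GHz = 0.0846 m
βl = 2π·l/λ = 2π × 0.444 = 160°
tan(βl) = -0.366
For a shorted stub, Z_in = jZ_0·tan(βl)

Z_in ≈ −j18.3 Ω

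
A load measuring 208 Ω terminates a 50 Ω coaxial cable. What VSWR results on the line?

Γ = (208 − 50)/(208 + 50) = 0.612
VSWR = (1 + 0.612)/(1 − 0.612)

VSWR ≈ 4.16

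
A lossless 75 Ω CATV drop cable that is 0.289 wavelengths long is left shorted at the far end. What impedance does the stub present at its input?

Z_in ≈ −j300 Ω

βl = 2π × 0.289 = 104°
tan(βl) = -4
For a shorted stub, Z_in = jZ_0·tan(βl)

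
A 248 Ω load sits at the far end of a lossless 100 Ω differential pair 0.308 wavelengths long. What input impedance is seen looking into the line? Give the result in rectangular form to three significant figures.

Z_in ≈ 45.1 + j31.2 Ω

βl = 2π × 0.308 = 111°
tan(βl) = tan(111°) = -2.62
Z_in = Z_0·(Z_L + jZ_0·tanβl)/(Z_0 + jZ_L·tanβl)
     = 100·(248 − j262)/(100 − j650)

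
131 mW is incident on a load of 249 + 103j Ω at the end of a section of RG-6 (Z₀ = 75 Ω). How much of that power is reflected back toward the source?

|Γ| = |(174 + j103)/(324 + j103)| = 0.595
|Γ|² = 0.354
P_refl = |Γ|²·P_inc = 46.3 mW, P_del = (1 − |Γ|²)·P_inc = 84.7 mW

P_reflected ≈ 46.3 mW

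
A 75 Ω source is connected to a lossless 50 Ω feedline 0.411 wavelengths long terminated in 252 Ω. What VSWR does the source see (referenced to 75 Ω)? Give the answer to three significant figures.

βl = 2π × 0.411 = 148°
tan(βl) = -0.626
Z_in = Z_0·(Z_L + jZ_0·tanβl)/(Z_0 + jZ_L·tanβl) = 32 + j69.7 Ω
Γ_s = (Z_in − Z_s)/(Z_in + Z_s) = (-43 + j69.7)/(107 + j69.7), |Γ_s| = 0.641
VSWR = (1 + |Γ_s|)/(1 − |Γ_s|)

VSWR ≈ 4.57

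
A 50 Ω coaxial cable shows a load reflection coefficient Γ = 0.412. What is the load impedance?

Z_L = Z_0·(1 + Γ)/(1 − Γ) = 50·(1.41)/(0.588)

Z_L ≈ 120 Ω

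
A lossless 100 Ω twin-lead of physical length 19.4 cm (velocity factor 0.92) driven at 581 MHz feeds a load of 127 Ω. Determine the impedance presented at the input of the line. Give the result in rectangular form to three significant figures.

Z_in ≈ 107 + j23.7 Ω

λ = v/f = 0.92·c / 581 MHz = 0.475 m
βl = 2π·l/λ = 2π × 0.408 = 147°
tan(βl) = tan(147°) = -0.649
Z_in = Z_0·(Z_L + jZ_0·tanβl)/(Z_0 + jZ_L·tanβl)
     = 100·(127 − j64.9)/(100 − j82.4)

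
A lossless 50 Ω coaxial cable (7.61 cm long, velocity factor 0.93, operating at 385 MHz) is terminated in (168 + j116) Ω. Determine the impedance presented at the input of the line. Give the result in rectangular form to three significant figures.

λ = v/f = 0.93·c / 385 MHz = 0.725 m
βl = 2π·l/λ = 2π × 0.105 = 37.8°
tan(βl) = tan(37.8°) = 0.776
Z_in = Z_0·(Z_L + jZ_0·tanβl)/(Z_0 + jZ_L·tanβl)
     = 50·(168 + j155)/(-40 + j130)

Z_in ≈ 36.2 − j75.6 Ω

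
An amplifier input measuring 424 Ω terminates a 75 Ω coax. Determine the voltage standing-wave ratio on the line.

Γ = (424 − 75)/(424 + 75) = 0.699
VSWR = (1 + 0.699)/(1 − 0.699)

VSWR ≈ 5.65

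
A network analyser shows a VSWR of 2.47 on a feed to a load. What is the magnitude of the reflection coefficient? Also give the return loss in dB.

|Γ| = (S − 1)/(S + 1) = (2.47 − 1)/(2.47 + 1) = 1.47/3.47
RL = −20·log₁₀|Γ| = −20·log₁₀(0.424)

|Γ| ≈ 0.424; return loss ≈ 7.46 dB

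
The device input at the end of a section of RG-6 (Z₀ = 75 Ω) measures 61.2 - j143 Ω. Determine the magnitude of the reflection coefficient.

Γ = (Z_L − Z_0)/(Z_L + Z_0) = (-13.8 − j143)/(136.2 − j143)
|Γ| = 144/197

|Γ| ≈ 0.727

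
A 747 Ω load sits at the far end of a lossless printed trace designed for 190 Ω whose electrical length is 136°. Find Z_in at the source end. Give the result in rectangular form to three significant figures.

Z_in ≈ 93.7 + j172 Ω

tan(βl) = tan(136°) = -0.966
Z_in = Z_0·(Z_L + jZ_0·tanβl)/(Z_0 + jZ_L·tanβl)
     = 190·(747 − j183)/(190 − j721)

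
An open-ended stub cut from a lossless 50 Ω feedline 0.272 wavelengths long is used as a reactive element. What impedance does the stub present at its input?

βl = 2π × 0.272 = 97.9°
tan(βl) = -7.19
For an open-ended stub, Z_in = −jZ_0·cot(βl) = −jZ_0/tan(βl)

Z_in ≈ +j6.96 Ω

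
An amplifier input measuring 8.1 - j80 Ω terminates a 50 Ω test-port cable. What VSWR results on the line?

Γ = (Z_L − Z_0)/(Z_L + Z_0) = (-41.9 − j80)/(58.1 − j80)
|Γ| = 90.3/98.9 = 0.913
VSWR = (1 + |Γ|)/(1 − |Γ|) = 1.91/0.0866

VSWR ≈ 22.1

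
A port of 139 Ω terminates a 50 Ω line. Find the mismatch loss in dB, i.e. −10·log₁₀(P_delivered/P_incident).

Γ = (139 − 50)/(139 + 50) = 0.471
|Γ|² = 0.222, so P_del/P_inc = 1 − |Γ|² = 0.778
ML = −10·log₁₀(1 − |Γ|²)

mismatch loss ≈ 1.09 dB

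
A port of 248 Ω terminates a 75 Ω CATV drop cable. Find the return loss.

RL ≈ 5.42 dB

Γ = (248 − 75)/(248 + 75) = 0.536
RL = −20·log₁₀|Γ| = −20·log₁₀(0.536)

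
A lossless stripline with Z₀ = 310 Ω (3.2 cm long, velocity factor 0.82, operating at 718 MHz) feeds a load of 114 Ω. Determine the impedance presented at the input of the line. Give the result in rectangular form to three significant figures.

Z_in ≈ 155 + j168 Ω

λ = v/f = 0.82·c / 718 MHz = 0.343 m
βl = 2π·l/λ = 2π × 0.0934 = 33.6°
tan(βl) = tan(33.6°) = 0.665
Z_in = Z_0·(Z_L + jZ_0·tanβl)/(Z_0 + jZ_L·tanβl)
     = 310·(114 + j206)/(310 + j75.8)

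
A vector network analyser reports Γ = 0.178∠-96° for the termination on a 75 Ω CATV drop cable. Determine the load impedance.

Z_L = Z_0·(1 + Γ)/(1 − Γ) = 75·(0.981 − j0.177)/(1.02 + j0.177)

Z_L ≈ 67.9 − j24.8 Ω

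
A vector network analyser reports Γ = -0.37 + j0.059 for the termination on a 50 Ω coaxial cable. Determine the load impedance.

Z_L = Z_0·(1 + Γ)/(1 − Γ) = 50·(0.63 + j0.059)/(1.37 − j0.059)

Z_L ≈ 22.9 + j3.14 Ω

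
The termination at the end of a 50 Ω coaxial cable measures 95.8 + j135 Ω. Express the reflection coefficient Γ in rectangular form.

Γ = (Z_L − Z_0)/(Z_L + Z_0) = (45.8 + j135)/(145.8 + j135)

Γ ≈ 0.631 + j0.342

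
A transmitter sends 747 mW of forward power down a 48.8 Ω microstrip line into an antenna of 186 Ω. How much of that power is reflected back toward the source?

Γ = (186 − 48.8)/(186 + 48.8) = 0.584
|Γ|² = 0.341
P_refl = |Γ|²·P_inc = 255 mW, P_del = (1 − |Γ|²)·P_inc = 492 mW

P_reflected ≈ 255 mW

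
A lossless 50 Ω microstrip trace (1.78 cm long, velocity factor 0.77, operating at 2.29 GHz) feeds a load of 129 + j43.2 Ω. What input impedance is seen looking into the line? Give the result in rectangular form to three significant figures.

λ = v/f = 0.77·c / 2.29 GHz = 0.101 m
βl = 2π·l/λ = 2π × 0.176 = 63.5°
tan(βl) = tan(63.5°) = 2.01
Z_in = Z_0·(Z_L + jZ_0·tanβl)/(Z_0 + jZ_L·tanβl)
     = 50·(129 + j144)/(-36.7 + j259)

Z_in ≈ 23.7 − j28.3 Ω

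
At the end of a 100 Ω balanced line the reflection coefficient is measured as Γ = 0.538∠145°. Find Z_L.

Z_L = Z_0·(1 + Γ)/(1 − Γ) = 100·(0.559 + j0.309)/(1.44 − j0.309)

Z_L ≈ 32.7 + j28.4 Ω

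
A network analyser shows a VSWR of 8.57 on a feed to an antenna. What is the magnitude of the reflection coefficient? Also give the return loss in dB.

|Γ| = (S − 1)/(S + 1) = (8.57 − 1)/(8.57 + 1) = 7.57/9.57
RL = −20·log₁₀|Γ| = −20·log₁₀(0.791)

|Γ| ≈ 0.791; return loss ≈ 2.04 dB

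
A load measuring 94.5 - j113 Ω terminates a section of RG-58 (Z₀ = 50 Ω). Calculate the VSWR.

VSWR ≈ 4.92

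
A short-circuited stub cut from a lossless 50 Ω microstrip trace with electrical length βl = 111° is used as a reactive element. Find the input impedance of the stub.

Z_in ≈ −j130 Ω

tan(βl) = -2.61
For a short-circuited stub, Z_in = jZ_0·tan(βl)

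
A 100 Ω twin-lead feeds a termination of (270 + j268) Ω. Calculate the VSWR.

Γ = (Z_L − Z_0)/(Z_L + Z_0) = (170 + j268)/(370 + j268)
|Γ| = 317/457 = 0.695
VSWR = (1 + |Γ|)/(1 − |Γ|) = 1.69/0.305

VSWR ≈ 5.55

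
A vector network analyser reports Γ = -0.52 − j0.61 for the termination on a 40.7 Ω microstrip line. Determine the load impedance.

Z_L ≈ 5.42 − j18.5 Ω

Z_L = Z_0·(1 + Γ)/(1 − Γ) = 40.7·(0.48 − j0.61)/(1.52 + j0.61)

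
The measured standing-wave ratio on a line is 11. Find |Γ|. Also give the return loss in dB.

|Γ| = (S − 1)/(S + 1) = (11 − 1)/(11 + 1) = 10/12
RL = −20·log₁₀|Γ| = −20·log₁₀(0.833)

|Γ| ≈ 0.833; return loss ≈ 1.58 dB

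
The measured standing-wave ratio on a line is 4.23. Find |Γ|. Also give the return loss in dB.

|Γ| ≈ 0.618; return loss ≈ 4.19 dB

|Γ| = (S − 1)/(S + 1) = (4.23 − 1)/(4.23 + 1) = 3.23/5.23
RL = −20·log₁₀|Γ| = −20·log₁₀(0.618)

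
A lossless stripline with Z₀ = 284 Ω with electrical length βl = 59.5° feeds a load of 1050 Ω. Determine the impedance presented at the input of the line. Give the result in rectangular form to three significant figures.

Z_in ≈ 101 − j151 Ω

tan(βl) = tan(59.5°) = 1.7
Z_in = Z_0·(Z_L + jZ_0·tanβl)/(Z_0 + jZ_L·tanβl)
     = 284·(1050 + j482)/(284 + j1780)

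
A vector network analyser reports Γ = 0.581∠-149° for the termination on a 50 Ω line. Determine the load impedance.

Z_L ≈ 14.2 − j12.8 Ω

Z_L = Z_0·(1 + Γ)/(1 − Γ) = 50·(0.502 − j0.299)/(1.5 + j0.299)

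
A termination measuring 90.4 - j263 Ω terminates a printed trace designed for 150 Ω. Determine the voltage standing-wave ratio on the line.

VSWR ≈ 7.22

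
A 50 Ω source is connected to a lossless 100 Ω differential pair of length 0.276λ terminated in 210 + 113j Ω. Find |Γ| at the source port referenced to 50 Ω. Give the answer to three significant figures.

βl = 2π × 0.276 = 99.4°
tan(βl) = -6.07
Z_in = Z_0·(Z_L + jZ_0·tanβl)/(Z_0 + jZ_L·tanβl) = 35.4 − j5.37 Ω
Γ_s = (Z_in − Z_s)/(Z_in + Z_s) = (-14.6 − j5.37)/(85.4 − j5.37), |Γ_s| = 0.181

|Γ| ≈ 0.181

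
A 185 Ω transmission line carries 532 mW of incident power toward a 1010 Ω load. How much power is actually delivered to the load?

Γ = (1010 − 185)/(1010 + 185) = 0.69
|Γ|² = 0.477
P_refl = |Γ|²·P_inc = 254 mW, P_del = (1 − |Γ|²)·P_inc = 278 mW

P_delivered ≈ 278 mW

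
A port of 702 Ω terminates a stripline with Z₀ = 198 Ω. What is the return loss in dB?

Γ = (702 − 198)/(702 + 198) = 0.56
RL = −20·log₁₀|Γ| = −20·log₁₀(0.56)

RL ≈ 5.04 dB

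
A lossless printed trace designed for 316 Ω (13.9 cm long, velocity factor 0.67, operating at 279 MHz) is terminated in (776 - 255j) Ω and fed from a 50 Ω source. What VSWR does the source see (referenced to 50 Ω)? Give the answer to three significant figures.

VSWR ≈ 3.11

λ = v/f = 0.67·c / 279 MHz = 0.72 m
βl = 2π·l/λ = 2π × 0.193 = 69.5°
tan(βl) = 2.67
Z_in = Z_0·(Z_L + jZ_0·tanβl)/(Z_0 + jZ_L·tanβl) = 119 − j61.1 Ω
Γ_s = (Z_in − Z_s)/(Z_in + Z_s) = (69.2 − j61.1)/(169 − j61.1), |Γ_s| = 0.513
VSWR = (1 + |Γ_s|)/(1 − |Γ_s|)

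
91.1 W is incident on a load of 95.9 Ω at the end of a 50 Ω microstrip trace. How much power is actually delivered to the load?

Γ = (95.9 − 50)/(95.9 + 50) = 0.315
|Γ|² = 0.099
P_refl = |Γ|²·P_inc = 9.02 W, P_del = (1 − |Γ|²)·P_inc = 82.1 W

P_delivered ≈ 82.1 W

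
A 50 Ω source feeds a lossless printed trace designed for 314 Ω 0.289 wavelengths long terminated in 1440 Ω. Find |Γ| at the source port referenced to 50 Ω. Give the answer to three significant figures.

|Γ| ≈ 0.543

βl = 2π × 0.289 = 104°
tan(βl) = -4
Z_in = Z_0·(Z_L + jZ_0·tanβl)/(Z_0 + jZ_L·tanβl) = 72.5 + j74.6 Ω
Γ_s = (Z_in − Z_s)/(Z_in + Z_s) = (22.5 + j74.6)/(123 + j74.6), |Γ_s| = 0.543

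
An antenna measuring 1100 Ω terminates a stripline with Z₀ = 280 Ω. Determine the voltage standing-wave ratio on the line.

For a purely resistive load, VSWR = R_L/Z_0 or Z_0/R_L (whichever > 1) = 1100/280

VSWR ≈ 3.93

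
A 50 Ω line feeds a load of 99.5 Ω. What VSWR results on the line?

Γ = (99.5 − 50)/(99.5 + 50) = 0.331
VSWR = (1 + 0.331)/(1 − 0.331)

VSWR ≈ 1.99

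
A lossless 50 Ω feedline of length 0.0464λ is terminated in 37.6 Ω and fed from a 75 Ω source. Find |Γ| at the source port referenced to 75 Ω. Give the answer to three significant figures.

|Γ| ≈ 0.32

βl = 2π × 0.0464 = 16.7°
tan(βl) = 0.3
Z_in = Z_0·(Z_L + jZ_0·tanβl)/(Z_0 + jZ_L·tanβl) = 39 + j6.2 Ω
Γ_s = (Z_in − Z_s)/(Z_in + Z_s) = (-36 + j6.2)/(114 + j6.2), |Γ_s| = 0.32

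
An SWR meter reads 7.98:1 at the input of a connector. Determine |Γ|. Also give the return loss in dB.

|Γ| ≈ 0.777; return loss ≈ 2.19 dB

|Γ| = (S − 1)/(S + 1) = (7.98 − 1)/(7.98 + 1) = 6.98/8.98
RL = −20·log₁₀|Γ| = −20·log₁₀(0.777)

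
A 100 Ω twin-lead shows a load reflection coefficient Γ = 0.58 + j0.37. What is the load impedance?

Z_L ≈ 168 + j236 Ω

Z_L = Z_0·(1 + Γ)/(1 − Γ) = 100·(1.58 + j0.37)/(0.42 − j0.37)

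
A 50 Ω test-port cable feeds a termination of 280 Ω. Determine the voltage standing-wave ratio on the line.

VSWR ≈ 5.6

Γ = (280 − 50)/(280 + 50) = 0.697
VSWR = (1 + 0.697)/(1 − 0.697)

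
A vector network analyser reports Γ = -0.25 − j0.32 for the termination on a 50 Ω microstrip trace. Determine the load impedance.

Z_L ≈ 25.1 − j19.2 Ω

Z_L = Z_0·(1 + Γ)/(1 − Γ) = 50·(0.75 − j0.32)/(1.25 + j0.32)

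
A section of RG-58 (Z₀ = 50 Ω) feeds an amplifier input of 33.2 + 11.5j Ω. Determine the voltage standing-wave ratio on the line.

Γ = (Z_L − Z_0)/(Z_L + Z_0) = (-16.8 + j11.5)/(83.2 + j11.5)
|Γ| = 20.4/84 = 0.242
VSWR = (1 + |Γ|)/(1 − |Γ|) = 1.24/0.758

VSWR ≈ 1.64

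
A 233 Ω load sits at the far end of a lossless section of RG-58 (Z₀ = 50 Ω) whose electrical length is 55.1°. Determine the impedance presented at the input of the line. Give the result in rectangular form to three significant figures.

Z_in ≈ 15.6 − j32.5 Ω

tan(βl) = tan(55.1°) = 1.43
Z_in = Z_0·(Z_L + jZ_0·tanβl)/(Z_0 + jZ_L·tanβl)
     = 50·(233 + j71.7)/(50 + j334)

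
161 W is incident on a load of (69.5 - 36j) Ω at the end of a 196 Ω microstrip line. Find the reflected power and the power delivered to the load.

|Γ| = |(-126.5 − j36)/(265.5 − j36)| = 0.491
|Γ|² = 0.241
P_refl = |Γ|²·P_inc = 38.8 W, P_del = (1 − |Γ|²)·P_inc = 122 W

P_reflected ≈ 38.8 W; P_delivered ≈ 122 W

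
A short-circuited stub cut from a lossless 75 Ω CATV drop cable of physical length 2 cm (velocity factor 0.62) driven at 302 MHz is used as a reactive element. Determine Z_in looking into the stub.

Z_in ≈ +j15.5 Ω

λ = v/f = 0.62·c / 302 MHz = 0.616 m
βl = 2π·l/λ = 2π × 0.0325 = 11.7°
tan(βl) = 0.207
For a short-circuited stub, Z_in = jZ_0·tan(βl)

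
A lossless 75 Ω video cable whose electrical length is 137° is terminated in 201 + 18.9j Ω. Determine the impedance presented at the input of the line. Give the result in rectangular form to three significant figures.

tan(βl) = tan(137°) = -0.933
Z_in = Z_0·(Z_L + jZ_0·tanβl)/(Z_0 + jZ_L·tanβl)
     = 75·(201 − j51)/(92.6 − j187)

Z_in ≈ 48.4 + j56.5 Ω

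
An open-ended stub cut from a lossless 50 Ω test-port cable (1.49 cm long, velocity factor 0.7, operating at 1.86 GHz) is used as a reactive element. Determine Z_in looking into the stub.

λ = v/f = 0.7·c / 1.86 GHz = 0.113 m
βl = 2π·l/λ = 2π × 0.132 = 47.5°
tan(βl) = 1.09
For an open-ended stub, Z_in = −jZ_0·cot(βl) = −jZ_0/tan(βl)

Z_in ≈ −j45.8 Ω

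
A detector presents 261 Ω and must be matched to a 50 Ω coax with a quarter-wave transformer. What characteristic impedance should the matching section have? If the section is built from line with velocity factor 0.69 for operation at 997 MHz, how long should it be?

Z_qwt ≈ 114 Ω; length ≈ 5.19 cm

Z_qwt = √(Z_0·R_L) = √(50 × 261) = √13050
λ = 0.69·c/f = 0.208 m, so l = λ/4 = 0.0519 m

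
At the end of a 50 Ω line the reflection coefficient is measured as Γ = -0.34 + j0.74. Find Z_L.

Z_L ≈ 7.19 + j31.6 Ω

Z_L = Z_0·(1 + Γ)/(1 − Γ) = 50·(0.66 + j0.74)/(1.34 − j0.74)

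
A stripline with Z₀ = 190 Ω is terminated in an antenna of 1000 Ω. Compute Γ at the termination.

Γ = 0.681

Γ = (Z_L − Z_0)/(Z_L + Z_0) = (1000 − 190)/(1000 + 190) = 810/1190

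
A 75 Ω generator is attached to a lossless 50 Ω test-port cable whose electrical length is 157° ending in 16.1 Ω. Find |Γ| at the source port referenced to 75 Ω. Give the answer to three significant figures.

|Γ| ≈ 0.622

tan(βl) = -0.424
Z_in = Z_0·(Z_L + jZ_0·tanβl)/(Z_0 + jZ_L·tanβl) = 18.7 − j18.7 Ω
Γ_s = (Z_in − Z_s)/(Z_in + Z_s) = (-56.3 − j18.7)/(93.7 − j18.7), |Γ_s| = 0.622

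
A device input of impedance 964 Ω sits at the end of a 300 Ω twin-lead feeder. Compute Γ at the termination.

Γ = 0.525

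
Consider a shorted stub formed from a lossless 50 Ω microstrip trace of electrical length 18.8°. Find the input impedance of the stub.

Z_in ≈ +j17 Ω

tan(βl) = 0.34
For a shorted stub, Z_in = jZ_0·tan(βl)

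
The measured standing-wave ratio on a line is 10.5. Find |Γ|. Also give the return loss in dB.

|Γ| ≈ 0.826; return loss ≈ 1.66 dB

|Γ| = (S − 1)/(S + 1) = (10.5 − 1)/(10.5 + 1) = 9.5/11.5
RL = −20·log₁₀|Γ| = −20·log₁₀(0.826)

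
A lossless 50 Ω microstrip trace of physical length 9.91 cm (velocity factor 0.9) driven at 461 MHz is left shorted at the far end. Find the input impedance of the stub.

λ = v/f = 0.9·c / 461 MHz = 0.586 m
βl = 2π·l/λ = 2π × 0.169 = 60.9°
tan(βl) = 1.8
For a shorted stub, Z_in = jZ_0·tan(βl)

Z_in ≈ +j89.9 Ω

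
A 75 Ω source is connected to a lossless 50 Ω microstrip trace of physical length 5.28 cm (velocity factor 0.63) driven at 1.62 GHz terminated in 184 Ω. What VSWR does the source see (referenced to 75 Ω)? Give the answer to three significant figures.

λ = v/f = 0.63·c / 1.62 GHz = 0.117 m
βl = 2π·l/λ = 2π × 0.453 = 163°
tan(βl) = -0.307
Z_in = Z_0·(Z_L + jZ_0·tanβl)/(Z_0 + jZ_L·tanβl) = 88.4 + j84.6 Ω
Γ_s = (Z_in − Z_s)/(Z_in + Z_s) = (13.4 + j84.6)/(163 + j84.6), |Γ_s| = 0.465
VSWR = (1 + |Γ_s|)/(1 − |Γ_s|)

VSWR ≈ 2.74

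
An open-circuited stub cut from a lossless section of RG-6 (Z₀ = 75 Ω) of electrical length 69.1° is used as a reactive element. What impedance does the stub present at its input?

tan(βl) = 2.62
For an open-circuited stub, Z_in = −jZ_0·cot(βl) = −jZ_0/tan(βl)

Z_in ≈ −j28.6 Ω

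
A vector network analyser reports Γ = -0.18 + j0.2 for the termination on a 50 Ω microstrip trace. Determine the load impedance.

Z_L ≈ 32.4 + j14 Ω

Z_L = Z_0·(1 + Γ)/(1 − Γ) = 50·(0.82 + j0.2)/(1.18 − j0.2)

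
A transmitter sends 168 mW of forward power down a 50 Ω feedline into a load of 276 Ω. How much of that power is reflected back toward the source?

P_reflected ≈ 80.7 mW

Γ = (276 − 50)/(276 + 50) = 0.693
|Γ|² = 0.481
P_refl = |Γ|²·P_inc = 80.7 mW, P_del = (1 − |Γ|²)·P_inc = 87.3 mW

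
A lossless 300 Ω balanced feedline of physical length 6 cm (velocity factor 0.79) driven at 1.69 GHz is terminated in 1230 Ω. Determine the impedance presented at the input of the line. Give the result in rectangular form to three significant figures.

λ = v/f = 0.79·c / 1.69 GHz = 0.14 m
βl = 2π·l/λ = 2π × 0.428 = 154°
tan(βl) = tan(154°) = -0.487
Z_in = Z_0·(Z_L + jZ_0·tanβl)/(Z_0 + jZ_L·tanβl)
     = 300·(1230 − j146)/(300 − j599)

Z_in ≈ 305 + j463 Ω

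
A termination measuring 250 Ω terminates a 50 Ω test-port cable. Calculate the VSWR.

Γ = (250 − 50)/(250 + 50) = 0.667
VSWR = (1 + 0.667)/(1 − 0.667)

VSWR ≈ 5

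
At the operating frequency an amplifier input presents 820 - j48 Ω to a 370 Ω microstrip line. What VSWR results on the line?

VSWR ≈ 2.23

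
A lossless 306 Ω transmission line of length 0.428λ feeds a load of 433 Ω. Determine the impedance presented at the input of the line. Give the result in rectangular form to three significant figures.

Z_in ≈ 363 + j101 Ω

βl = 2π × 0.428 = 154°
tan(βl) = tan(154°) = -0.486
Z_in = Z_0·(Z_L + jZ_0·tanβl)/(Z_0 + jZ_L·tanβl)
     = 306·(433 − j149)/(306 − j210)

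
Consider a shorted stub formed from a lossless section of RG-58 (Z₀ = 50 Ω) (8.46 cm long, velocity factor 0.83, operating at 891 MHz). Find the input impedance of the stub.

Z_in ≈ −j145 Ω

λ = v/f = 0.83·c / 891 MHz = 0.279 m
βl = 2π·l/λ = 2π × 0.303 = 109°
tan(βl) = -2.91
For a shorted stub, Z_in = jZ_0·tan(βl)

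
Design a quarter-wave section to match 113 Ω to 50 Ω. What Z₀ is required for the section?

Z_qwt ≈ 75.2 Ω

Z_qwt = √(Z_0·R_L) = √(50 × 113) = √5650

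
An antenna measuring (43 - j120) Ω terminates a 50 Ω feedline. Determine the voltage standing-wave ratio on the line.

Γ = (Z_L − Z_0)/(Z_L + Z_0) = (-7 − j120)/(93 − j120)
|Γ| = 120/152 = 0.792
VSWR = (1 + |Γ|)/(1 − |Γ|) = 1.79/0.208

VSWR ≈ 8.6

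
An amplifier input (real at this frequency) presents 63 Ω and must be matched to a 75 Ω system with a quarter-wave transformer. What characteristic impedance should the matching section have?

Z_qwt = √(Z_0·R_L) = √(75 × 63) = √4725

Z_qwt ≈ 68.7 Ω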